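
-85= -85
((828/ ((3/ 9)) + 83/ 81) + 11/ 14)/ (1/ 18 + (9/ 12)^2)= 22551272/ 5607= 4021.99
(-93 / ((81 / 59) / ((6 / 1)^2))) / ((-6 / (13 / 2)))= 23777 / 9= 2641.89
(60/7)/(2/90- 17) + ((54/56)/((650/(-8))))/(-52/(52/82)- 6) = -19299843/38238200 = -0.50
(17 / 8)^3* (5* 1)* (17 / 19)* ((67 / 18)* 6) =27979535 / 29184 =958.73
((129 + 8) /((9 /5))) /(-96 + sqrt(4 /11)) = -60280 /76029 - 685 * sqrt(11) /456174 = -0.80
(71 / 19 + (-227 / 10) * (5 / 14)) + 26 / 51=-104743 / 27132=-3.86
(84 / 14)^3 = 216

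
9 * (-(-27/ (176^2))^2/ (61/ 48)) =-19683/ 3658141696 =-0.00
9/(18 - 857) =-9/839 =-0.01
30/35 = 6/7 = 0.86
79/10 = 7.90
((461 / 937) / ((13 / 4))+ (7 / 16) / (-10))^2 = 44004711529 / 3798445081600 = 0.01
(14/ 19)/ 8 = 7/ 76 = 0.09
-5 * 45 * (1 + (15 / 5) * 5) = -3600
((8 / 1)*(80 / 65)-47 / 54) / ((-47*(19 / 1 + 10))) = -6301 / 956826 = -0.01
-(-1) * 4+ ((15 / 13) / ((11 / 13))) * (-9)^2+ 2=1281 / 11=116.45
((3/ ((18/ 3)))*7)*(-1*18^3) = -20412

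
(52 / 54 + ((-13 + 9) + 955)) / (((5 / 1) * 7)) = 25703 / 945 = 27.20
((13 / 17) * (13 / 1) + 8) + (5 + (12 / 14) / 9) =8224 / 357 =23.04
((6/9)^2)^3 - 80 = -58256/729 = -79.91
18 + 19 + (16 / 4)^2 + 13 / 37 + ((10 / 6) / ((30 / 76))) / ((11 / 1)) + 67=442253 / 3663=120.74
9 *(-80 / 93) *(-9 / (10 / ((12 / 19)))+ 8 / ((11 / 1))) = -7968 / 6479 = -1.23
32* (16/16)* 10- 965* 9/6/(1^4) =-2255/2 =-1127.50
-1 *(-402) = 402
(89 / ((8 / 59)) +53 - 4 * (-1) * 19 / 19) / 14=5707 / 112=50.96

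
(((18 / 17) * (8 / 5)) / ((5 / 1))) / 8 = 0.04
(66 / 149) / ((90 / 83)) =913 / 2235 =0.41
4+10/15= 14/3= 4.67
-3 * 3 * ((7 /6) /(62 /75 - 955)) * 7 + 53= 53.08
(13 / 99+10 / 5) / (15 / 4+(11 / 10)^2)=5275 / 12276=0.43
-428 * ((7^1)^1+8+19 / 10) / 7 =-36166 / 35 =-1033.31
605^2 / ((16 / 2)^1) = 366025 / 8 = 45753.12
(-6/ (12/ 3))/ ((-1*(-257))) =-3/ 514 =-0.01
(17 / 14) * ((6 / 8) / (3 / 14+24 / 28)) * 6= 51 / 10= 5.10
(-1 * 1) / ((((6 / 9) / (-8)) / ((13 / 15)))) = 52 / 5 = 10.40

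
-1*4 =-4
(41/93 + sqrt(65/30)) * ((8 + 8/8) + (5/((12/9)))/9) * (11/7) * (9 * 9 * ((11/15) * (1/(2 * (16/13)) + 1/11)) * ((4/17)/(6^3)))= 254815/1214208 + 6215 * sqrt(78)/78336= 0.91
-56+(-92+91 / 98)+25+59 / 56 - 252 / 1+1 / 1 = -20833 / 56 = -372.02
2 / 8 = 1 / 4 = 0.25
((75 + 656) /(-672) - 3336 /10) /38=-1124551 /127680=-8.81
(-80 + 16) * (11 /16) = -44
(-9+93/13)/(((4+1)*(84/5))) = -0.02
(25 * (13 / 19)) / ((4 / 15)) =4875 / 76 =64.14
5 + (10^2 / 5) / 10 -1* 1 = 6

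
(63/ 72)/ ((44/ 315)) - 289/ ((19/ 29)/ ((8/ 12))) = -5774539/ 20064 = -287.81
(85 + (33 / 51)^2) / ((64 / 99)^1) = 1221957 / 9248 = 132.13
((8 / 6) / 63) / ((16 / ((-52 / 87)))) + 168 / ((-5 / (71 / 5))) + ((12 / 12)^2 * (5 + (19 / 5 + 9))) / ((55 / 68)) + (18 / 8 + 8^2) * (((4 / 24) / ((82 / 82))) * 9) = -12868698589 / 36174600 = -355.74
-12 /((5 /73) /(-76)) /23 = 66576 /115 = 578.92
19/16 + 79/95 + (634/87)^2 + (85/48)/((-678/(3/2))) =286639102987/5200205760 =55.12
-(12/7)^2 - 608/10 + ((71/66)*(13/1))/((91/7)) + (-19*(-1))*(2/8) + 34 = -23.91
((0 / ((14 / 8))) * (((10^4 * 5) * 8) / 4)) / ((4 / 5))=0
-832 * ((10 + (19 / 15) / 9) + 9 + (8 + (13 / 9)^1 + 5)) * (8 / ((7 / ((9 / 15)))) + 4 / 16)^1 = -123542432 / 4725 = -26146.55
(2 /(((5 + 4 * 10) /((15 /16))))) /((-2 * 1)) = -1 /48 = -0.02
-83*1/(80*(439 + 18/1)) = -83/36560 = -0.00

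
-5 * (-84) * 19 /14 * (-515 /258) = -1137.79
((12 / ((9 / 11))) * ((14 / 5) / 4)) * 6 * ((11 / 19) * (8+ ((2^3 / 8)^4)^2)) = 320.97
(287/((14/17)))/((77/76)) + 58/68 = 902757/2618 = 344.83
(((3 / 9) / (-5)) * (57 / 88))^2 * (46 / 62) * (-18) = -74727 / 3000800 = -0.02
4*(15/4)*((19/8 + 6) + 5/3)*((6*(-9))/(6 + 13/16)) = -130140/109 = -1193.94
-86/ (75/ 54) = -1548/ 25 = -61.92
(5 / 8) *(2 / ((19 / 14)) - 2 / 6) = 325 / 456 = 0.71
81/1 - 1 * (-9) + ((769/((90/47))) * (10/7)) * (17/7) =654121/441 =1483.27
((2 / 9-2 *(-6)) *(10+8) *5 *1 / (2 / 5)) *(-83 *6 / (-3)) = 456500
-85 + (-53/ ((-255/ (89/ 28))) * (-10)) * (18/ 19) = -91.26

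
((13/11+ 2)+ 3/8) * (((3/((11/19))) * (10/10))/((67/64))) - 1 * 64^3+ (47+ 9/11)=-2124671018/8107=-262078.58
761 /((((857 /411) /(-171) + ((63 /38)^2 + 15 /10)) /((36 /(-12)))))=-12194315748 /22628233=-538.90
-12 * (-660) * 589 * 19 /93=953040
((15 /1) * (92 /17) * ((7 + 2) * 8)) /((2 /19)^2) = 8967240 /17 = 527484.71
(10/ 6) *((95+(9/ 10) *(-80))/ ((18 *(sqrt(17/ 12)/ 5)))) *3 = 575 *sqrt(51)/ 153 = 26.84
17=17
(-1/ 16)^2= 1/ 256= 0.00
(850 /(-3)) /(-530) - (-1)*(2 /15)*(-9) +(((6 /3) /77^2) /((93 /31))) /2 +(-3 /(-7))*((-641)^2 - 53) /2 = 138317552718 /1571185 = 88033.91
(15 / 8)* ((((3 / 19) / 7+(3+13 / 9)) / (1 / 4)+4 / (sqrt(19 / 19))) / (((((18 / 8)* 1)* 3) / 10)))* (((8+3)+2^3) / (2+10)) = 96.18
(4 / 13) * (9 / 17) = 36 / 221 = 0.16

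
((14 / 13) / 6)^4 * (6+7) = 2401 / 177957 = 0.01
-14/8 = -7/4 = -1.75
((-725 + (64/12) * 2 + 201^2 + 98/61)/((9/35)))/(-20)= -25420339/3294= -7717.16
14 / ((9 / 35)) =490 / 9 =54.44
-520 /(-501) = 520 /501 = 1.04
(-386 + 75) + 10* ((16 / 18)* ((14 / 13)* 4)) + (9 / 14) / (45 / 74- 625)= -10319879506 / 37841895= -272.71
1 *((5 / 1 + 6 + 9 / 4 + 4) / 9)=23 / 12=1.92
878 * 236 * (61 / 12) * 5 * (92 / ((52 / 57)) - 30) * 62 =300729776740 / 13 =23133059749.23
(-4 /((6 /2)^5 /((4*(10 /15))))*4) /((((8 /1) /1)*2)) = -0.01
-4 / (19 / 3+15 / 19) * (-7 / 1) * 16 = 62.90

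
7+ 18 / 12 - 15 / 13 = 191 / 26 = 7.35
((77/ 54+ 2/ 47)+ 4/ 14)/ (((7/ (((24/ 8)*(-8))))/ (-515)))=64199900/ 20727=3097.40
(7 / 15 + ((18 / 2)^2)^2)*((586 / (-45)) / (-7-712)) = 57675292 / 485325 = 118.84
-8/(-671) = 8/671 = 0.01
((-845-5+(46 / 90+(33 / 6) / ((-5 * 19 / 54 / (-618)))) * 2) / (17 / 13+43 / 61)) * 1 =511078984 / 341145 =1498.13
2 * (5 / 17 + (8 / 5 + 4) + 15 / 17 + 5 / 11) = 14.46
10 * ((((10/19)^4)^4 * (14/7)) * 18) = 0.01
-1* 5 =-5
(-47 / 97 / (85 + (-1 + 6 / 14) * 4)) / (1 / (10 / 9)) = -3290 / 505467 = -0.01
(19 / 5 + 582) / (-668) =-2929 / 3340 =-0.88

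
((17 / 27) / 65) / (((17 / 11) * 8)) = 11 / 14040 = 0.00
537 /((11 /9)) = 4833 /11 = 439.36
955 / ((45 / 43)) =8213 / 9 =912.56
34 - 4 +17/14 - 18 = 185/14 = 13.21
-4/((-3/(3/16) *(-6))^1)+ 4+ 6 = 239/24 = 9.96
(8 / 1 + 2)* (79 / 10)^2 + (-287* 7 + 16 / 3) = -41387 / 30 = -1379.57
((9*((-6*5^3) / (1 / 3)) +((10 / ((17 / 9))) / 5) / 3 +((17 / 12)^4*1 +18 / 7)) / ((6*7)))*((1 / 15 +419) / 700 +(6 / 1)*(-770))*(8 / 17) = 173059245136973023 / 165173904000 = 1047739.63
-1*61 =-61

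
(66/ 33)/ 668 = 1/ 334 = 0.00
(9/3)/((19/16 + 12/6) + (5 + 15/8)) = 48/161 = 0.30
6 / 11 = 0.55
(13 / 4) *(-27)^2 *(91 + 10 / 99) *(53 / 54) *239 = 4455503247 / 88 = 50630718.72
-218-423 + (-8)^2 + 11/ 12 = -576.08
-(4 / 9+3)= -31 / 9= -3.44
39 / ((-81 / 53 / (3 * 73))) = -50297 / 9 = -5588.56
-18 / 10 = -9 / 5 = -1.80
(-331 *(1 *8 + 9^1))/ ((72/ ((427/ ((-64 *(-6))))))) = -2402729/ 27648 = -86.90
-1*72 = -72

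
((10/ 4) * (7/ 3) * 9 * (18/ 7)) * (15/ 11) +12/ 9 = 185.42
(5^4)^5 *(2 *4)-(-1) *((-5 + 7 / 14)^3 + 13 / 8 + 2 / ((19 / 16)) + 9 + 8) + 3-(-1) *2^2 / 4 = 28991699218747461 / 38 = 762939453124933.18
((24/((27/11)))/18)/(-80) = -11/1620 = -0.01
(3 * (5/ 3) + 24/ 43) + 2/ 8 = 5.81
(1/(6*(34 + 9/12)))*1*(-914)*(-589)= 1076692/417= 2582.00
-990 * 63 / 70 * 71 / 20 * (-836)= 13221549 / 5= 2644309.80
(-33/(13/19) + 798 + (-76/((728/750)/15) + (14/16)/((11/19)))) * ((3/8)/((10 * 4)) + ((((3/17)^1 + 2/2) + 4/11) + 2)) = -20564937907/13691392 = -1502.03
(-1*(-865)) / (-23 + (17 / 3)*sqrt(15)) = -59685 / 142-14705*sqrt(15) / 142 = -821.39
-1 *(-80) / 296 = 10 / 37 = 0.27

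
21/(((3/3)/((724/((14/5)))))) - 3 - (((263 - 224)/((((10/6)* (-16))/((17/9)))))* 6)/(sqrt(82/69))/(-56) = 5427 - 663* sqrt(5658)/183680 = 5426.73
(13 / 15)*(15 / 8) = 13 / 8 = 1.62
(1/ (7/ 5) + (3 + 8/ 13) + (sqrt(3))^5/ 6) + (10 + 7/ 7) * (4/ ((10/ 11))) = 3 * sqrt(3)/ 2 + 23992/ 455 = 55.33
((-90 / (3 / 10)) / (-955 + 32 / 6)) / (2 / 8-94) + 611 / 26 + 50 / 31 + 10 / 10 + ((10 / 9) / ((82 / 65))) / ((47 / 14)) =403942527397 / 15317164170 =26.37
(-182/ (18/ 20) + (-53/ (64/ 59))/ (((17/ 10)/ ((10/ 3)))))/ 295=-145913/ 144432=-1.01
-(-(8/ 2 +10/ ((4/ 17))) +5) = 83/ 2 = 41.50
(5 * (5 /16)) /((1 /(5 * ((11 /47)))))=1375 /752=1.83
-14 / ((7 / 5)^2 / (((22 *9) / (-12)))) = 825 / 7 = 117.86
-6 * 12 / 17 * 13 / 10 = -468 / 85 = -5.51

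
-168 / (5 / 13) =-436.80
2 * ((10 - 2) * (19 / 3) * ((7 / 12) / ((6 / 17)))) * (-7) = -31654 / 27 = -1172.37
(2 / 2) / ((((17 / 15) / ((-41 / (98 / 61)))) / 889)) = -4764405 / 238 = -20018.51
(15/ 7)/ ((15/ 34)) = 34/ 7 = 4.86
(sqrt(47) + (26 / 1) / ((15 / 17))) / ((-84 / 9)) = -221 / 70 - 3 * sqrt(47) / 28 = -3.89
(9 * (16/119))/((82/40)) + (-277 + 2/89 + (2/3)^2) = -1078406257/3908079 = -275.94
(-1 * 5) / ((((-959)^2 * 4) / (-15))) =75 / 3678724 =0.00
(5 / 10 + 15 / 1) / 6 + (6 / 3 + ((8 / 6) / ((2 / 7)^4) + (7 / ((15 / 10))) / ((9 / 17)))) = 213.48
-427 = -427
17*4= 68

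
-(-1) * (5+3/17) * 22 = 1936/17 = 113.88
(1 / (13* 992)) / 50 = 1 / 644800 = 0.00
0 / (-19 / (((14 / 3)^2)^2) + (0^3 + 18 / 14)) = 0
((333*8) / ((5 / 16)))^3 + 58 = 619516098830.99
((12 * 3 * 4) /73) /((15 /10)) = 96 /73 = 1.32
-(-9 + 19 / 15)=116 / 15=7.73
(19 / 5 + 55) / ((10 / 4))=588 / 25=23.52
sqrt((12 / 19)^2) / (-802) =-6 / 7619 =-0.00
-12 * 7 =-84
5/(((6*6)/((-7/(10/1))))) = -7/72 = -0.10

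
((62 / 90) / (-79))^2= 961 / 12638025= 0.00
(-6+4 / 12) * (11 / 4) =-187 / 12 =-15.58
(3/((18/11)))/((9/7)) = 1.43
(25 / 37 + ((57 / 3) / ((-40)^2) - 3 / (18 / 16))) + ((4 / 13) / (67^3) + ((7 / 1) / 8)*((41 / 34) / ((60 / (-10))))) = -25439082183143 / 11804827444800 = -2.15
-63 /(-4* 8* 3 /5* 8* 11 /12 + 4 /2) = 315 /694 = 0.45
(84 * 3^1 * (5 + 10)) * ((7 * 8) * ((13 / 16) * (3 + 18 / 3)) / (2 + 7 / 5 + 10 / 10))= 3869775 / 11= 351797.73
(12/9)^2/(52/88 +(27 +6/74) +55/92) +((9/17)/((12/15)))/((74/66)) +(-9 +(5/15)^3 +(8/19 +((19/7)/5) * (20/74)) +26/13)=-18305412326713/3187939049820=-5.74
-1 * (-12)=12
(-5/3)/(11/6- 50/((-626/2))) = -3130/3743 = -0.84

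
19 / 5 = 3.80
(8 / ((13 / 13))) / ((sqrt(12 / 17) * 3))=3.17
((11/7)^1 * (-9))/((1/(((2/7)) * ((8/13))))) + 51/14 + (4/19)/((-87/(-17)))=2521501/2105922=1.20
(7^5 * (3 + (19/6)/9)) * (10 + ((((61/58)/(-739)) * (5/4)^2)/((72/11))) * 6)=250295994773755/444393216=563230.91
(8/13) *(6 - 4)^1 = 1.23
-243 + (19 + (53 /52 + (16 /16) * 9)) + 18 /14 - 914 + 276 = -309653 /364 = -850.70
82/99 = 0.83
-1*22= -22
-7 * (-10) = 70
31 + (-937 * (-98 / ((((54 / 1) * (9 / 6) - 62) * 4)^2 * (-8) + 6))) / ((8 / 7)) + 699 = 134588449 / 184808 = 728.26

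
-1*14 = -14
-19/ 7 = -2.71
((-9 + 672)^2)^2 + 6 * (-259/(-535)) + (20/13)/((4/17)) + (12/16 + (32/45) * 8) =48378650388415721/250380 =193220905776.88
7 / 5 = 1.40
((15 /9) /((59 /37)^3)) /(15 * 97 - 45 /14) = 709142 /2504596905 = 0.00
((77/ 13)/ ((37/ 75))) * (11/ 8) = 63525/ 3848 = 16.51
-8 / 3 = -2.67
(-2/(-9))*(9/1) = 2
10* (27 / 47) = 270 / 47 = 5.74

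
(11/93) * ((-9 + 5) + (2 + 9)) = 77/93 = 0.83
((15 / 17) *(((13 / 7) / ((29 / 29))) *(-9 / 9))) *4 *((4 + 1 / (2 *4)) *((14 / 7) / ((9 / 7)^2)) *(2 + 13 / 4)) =-35035 / 204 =-171.74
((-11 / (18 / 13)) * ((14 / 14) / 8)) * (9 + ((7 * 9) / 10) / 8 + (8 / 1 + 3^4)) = -1130129 / 11520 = -98.10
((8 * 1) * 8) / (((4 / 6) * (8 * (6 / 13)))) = 26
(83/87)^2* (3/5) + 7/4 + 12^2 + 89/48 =29902649/201840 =148.15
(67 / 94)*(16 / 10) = 268 / 235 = 1.14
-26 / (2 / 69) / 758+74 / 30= 14591 / 11370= 1.28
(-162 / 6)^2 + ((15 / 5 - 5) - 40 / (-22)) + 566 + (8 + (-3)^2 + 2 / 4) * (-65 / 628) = 17864183 / 13816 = 1293.01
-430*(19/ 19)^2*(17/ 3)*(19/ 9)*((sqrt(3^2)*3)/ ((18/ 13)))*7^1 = -6319495/ 27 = -234055.37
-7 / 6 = -1.17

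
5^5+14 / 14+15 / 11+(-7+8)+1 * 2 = 34434 / 11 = 3130.36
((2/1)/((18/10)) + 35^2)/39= 11035/351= 31.44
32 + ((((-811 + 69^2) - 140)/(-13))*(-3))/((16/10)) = 30239/52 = 581.52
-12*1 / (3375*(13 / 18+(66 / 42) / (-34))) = -119 / 22625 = -0.01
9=9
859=859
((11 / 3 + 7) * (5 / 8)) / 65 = 4 / 39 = 0.10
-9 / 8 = -1.12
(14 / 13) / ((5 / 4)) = 56 / 65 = 0.86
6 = 6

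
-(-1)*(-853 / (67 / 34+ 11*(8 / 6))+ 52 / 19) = -1564870 / 32243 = -48.53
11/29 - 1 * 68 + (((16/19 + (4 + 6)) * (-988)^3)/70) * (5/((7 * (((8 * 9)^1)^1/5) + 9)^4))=-1341757478729327/18441040248603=-72.76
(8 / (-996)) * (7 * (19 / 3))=-266 / 747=-0.36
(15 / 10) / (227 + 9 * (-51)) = -3 / 464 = -0.01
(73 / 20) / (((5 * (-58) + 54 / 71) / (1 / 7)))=-5183 / 2875040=-0.00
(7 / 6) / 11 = 7 / 66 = 0.11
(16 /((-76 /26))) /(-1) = 104 /19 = 5.47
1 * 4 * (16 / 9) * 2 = 128 / 9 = 14.22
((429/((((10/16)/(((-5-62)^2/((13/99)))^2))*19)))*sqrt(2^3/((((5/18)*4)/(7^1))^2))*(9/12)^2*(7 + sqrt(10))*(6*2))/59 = 22172662637572986*sqrt(2)*(sqrt(10) + 7)/364325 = 874651268267.12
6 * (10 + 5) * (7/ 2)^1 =315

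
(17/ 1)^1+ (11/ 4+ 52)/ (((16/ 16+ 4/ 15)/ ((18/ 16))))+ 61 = 76989/ 608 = 126.63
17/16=1.06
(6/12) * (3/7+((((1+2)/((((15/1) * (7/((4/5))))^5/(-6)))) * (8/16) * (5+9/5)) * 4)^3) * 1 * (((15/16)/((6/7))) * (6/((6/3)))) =4662246702781482716090974490974735196381/6630750866178108751773834228515625000000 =0.70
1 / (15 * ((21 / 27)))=3 / 35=0.09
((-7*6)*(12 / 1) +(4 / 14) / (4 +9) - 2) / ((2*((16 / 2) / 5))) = -57555 / 364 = -158.12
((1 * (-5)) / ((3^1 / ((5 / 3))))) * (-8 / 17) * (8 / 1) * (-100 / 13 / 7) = -160000 / 13923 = -11.49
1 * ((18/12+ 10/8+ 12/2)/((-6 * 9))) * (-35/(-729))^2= -42875/114791256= -0.00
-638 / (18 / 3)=-319 / 3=-106.33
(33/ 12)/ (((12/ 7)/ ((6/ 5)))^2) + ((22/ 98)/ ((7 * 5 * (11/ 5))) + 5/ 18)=2010493/ 1234800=1.63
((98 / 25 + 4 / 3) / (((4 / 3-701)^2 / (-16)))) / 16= -1182 / 110145025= -0.00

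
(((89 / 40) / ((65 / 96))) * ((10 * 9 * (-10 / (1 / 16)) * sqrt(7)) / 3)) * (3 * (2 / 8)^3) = -9612 * sqrt(7) / 13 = -1956.23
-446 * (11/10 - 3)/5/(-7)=-4237/175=-24.21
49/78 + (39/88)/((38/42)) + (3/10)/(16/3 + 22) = 15092243/13367640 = 1.13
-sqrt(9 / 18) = -sqrt(2) / 2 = -0.71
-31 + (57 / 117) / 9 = -10862 / 351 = -30.95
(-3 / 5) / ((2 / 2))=-3 / 5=-0.60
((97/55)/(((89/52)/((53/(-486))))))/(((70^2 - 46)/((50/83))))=-0.00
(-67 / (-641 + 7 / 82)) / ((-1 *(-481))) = 5494 / 25278955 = 0.00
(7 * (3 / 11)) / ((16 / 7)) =147 / 176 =0.84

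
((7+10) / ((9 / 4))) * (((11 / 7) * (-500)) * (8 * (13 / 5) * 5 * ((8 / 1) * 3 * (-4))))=59270095.24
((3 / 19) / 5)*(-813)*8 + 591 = 36633 / 95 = 385.61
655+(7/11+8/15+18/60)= 43327/66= 656.47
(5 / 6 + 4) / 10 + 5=329 / 60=5.48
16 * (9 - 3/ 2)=120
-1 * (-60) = 60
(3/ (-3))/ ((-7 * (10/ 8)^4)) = 256/ 4375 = 0.06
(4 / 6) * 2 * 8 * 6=64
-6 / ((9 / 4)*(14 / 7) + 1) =-12 / 11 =-1.09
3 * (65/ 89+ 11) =3132/ 89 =35.19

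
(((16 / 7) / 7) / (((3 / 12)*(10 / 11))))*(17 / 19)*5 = 5984 / 931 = 6.43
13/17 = 0.76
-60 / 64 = -15 / 16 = -0.94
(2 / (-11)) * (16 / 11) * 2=-64 / 121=-0.53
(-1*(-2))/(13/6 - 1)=12/7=1.71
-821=-821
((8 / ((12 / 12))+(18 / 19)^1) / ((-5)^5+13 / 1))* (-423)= 1.22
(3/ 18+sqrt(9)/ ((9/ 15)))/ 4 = 31/ 24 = 1.29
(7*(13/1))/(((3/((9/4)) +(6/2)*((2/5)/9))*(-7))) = -195/22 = -8.86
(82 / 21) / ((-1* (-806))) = 41 / 8463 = 0.00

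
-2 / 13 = -0.15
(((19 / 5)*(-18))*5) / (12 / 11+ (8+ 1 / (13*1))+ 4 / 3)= -146718 / 4505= -32.57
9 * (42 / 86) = 189 / 43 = 4.40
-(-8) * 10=80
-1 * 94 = -94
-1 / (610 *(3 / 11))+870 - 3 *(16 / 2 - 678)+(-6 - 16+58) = 5336269 / 1830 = 2915.99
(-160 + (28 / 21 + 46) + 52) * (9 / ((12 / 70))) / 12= -265.42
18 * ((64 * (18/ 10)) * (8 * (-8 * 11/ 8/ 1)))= -912384/ 5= -182476.80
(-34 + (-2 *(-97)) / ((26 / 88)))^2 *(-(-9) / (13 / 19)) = 11202694956 / 2197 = 5099087.37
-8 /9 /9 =-8 /81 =-0.10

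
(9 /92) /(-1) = -9 /92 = -0.10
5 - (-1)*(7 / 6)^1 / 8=247 / 48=5.15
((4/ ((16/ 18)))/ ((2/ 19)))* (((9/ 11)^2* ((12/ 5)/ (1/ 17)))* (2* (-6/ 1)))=-8476812/ 605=-14011.26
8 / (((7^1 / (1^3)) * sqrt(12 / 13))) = 4 * sqrt(39) / 21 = 1.19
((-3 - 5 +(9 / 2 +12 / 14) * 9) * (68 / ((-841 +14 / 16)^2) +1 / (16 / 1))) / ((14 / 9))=229238543691 / 141658893376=1.62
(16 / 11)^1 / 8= 2 / 11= 0.18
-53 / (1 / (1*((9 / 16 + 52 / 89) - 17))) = 1196475 / 1424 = 840.22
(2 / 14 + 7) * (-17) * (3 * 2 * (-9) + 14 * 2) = 3157.14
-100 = -100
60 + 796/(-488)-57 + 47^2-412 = 219401/122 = 1798.37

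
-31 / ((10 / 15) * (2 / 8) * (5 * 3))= -12.40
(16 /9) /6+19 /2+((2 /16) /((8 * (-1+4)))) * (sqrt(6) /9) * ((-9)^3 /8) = 529 /54 - 27 * sqrt(6) /512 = 9.67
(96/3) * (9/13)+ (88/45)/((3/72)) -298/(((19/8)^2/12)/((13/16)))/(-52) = 5560712/70395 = 78.99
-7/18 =-0.39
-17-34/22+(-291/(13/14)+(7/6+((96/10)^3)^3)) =1160534930903132929/1675781250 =692533665.06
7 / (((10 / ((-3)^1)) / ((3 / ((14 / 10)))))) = -9 / 2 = -4.50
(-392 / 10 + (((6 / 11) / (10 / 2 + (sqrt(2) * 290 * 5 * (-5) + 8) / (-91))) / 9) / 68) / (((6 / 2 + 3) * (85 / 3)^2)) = -3296329829511 / 405033721229500 + 1885 * sqrt(2) / 1620134884918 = -0.01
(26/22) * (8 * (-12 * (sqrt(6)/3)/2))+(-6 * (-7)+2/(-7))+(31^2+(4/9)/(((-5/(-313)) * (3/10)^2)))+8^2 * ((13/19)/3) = 14289809/10773 - 208 * sqrt(6)/11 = 1280.13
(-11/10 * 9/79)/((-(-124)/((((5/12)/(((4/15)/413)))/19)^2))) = -2110791375/1810614272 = -1.17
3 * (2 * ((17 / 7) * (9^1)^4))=669222 / 7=95603.14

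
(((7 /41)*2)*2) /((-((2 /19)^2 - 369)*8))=2527 /10922810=0.00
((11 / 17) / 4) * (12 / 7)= 33 / 119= 0.28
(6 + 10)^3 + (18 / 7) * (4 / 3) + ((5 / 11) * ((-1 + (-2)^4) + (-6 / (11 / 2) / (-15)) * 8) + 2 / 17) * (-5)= 58509287 / 14399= 4063.43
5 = 5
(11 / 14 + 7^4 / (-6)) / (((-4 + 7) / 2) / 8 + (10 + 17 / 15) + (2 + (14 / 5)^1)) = -670960 / 27083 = -24.77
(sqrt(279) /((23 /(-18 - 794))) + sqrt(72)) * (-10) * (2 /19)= -120 * sqrt(2) /19 + 48720 * sqrt(31) /437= 611.80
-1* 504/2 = -252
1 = 1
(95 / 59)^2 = 2.59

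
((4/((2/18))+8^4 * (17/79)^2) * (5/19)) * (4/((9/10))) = 281684000/1067211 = 263.94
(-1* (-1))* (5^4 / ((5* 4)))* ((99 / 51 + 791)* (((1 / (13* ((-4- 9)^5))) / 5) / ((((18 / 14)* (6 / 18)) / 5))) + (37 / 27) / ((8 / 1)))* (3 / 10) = 75731723525 / 47264113728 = 1.60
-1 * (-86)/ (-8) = -43/ 4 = -10.75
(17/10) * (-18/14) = -153/70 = -2.19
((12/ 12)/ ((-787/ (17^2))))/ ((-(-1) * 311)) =-289/ 244757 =-0.00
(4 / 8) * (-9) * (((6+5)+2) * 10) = -585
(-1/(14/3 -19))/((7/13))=39/301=0.13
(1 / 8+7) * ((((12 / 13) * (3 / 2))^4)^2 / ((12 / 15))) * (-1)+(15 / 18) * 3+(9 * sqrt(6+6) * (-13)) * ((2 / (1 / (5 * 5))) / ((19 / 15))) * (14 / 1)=-224099.33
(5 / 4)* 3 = 3.75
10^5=100000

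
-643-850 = -1493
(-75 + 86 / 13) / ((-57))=1.20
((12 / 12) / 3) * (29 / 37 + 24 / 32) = 227 / 444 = 0.51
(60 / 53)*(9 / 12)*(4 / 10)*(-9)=-162 / 53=-3.06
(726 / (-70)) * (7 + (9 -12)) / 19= -1452 / 665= -2.18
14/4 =3.50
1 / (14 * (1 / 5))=5 / 14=0.36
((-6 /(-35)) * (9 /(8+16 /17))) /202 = 459 /537320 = 0.00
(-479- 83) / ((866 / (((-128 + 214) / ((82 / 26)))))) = -314158 / 17753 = -17.70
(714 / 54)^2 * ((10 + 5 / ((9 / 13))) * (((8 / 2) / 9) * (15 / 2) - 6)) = -17559640 / 2187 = -8029.10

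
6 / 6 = 1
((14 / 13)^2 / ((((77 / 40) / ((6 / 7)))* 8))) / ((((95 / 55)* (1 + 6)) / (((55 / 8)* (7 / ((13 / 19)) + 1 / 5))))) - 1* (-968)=282962438 / 292201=968.38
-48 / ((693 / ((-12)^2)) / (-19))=14592 / 77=189.51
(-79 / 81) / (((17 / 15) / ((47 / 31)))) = -18565 / 14229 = -1.30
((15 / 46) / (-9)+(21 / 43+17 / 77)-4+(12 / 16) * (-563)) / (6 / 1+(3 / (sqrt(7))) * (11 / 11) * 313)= 388907657 / 19179002502-121728096641 * sqrt(7) / 268506035028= -1.18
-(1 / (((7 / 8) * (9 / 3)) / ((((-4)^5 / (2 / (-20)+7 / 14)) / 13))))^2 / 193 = -29.16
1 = 1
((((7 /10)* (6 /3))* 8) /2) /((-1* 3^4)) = -28 /405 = -0.07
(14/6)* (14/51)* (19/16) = 931/1224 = 0.76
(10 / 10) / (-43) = -0.02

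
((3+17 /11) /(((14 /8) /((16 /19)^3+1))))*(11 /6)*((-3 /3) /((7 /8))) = -1252000 /144039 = -8.69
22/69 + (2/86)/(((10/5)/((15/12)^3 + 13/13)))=134129/379776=0.35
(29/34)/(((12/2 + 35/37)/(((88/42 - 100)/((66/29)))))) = -62234/11781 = -5.28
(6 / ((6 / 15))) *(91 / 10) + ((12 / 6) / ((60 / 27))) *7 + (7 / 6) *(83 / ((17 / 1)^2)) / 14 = 2476567 / 17340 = 142.82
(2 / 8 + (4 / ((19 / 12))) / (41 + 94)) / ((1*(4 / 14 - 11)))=-6433 / 256500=-0.03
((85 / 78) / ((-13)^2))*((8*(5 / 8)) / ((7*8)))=425 / 738192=0.00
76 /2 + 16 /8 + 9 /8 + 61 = 102.12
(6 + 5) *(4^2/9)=176/9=19.56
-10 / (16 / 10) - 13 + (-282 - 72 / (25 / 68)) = -49709 / 100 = -497.09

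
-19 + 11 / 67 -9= -1865 / 67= -27.84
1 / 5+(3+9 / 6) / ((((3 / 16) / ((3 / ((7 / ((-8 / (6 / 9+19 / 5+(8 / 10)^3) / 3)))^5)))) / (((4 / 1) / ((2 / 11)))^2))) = 207011700825136896349 / 1906258504125684481745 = 0.11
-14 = -14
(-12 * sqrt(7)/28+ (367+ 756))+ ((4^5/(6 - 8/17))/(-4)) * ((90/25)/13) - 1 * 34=3287727/3055 - 3 * sqrt(7)/7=1075.05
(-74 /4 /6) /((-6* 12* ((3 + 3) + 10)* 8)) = 37 /110592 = 0.00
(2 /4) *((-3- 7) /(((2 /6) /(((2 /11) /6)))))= -5 /11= -0.45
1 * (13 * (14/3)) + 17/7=1325/21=63.10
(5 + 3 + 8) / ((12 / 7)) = 28 / 3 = 9.33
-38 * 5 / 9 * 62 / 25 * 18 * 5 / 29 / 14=-2356 / 203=-11.61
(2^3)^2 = 64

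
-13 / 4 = -3.25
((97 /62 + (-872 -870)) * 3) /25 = -323721 /1550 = -208.85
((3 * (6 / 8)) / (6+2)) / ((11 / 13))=117 / 352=0.33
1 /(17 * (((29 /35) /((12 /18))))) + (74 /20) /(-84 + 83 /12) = -124 /184875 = -0.00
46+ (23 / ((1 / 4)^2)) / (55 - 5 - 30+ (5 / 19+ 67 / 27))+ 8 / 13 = 2381250 / 37921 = 62.80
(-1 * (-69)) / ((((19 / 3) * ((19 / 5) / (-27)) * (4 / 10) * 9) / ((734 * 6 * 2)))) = -68372100 / 361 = -189396.40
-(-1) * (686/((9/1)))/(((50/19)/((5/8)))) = 18.10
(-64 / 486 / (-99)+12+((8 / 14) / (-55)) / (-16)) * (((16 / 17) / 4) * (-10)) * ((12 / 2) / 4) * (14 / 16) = -40422427 / 1090584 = -37.06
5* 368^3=249180160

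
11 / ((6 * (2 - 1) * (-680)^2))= 11 / 2774400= 0.00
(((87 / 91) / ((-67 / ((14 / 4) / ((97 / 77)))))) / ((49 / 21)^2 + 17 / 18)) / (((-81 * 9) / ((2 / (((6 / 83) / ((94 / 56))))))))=0.00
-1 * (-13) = 13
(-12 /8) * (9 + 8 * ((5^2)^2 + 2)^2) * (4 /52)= -9435123 /26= -362889.35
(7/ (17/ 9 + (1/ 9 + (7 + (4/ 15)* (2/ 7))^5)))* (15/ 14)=191442234375/ 452921585486386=0.00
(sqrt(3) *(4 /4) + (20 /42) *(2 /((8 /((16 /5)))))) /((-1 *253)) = -sqrt(3) /253 - 8 /5313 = -0.01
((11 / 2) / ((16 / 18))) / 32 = 99 / 512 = 0.19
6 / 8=3 / 4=0.75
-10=-10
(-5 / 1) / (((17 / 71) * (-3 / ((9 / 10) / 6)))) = 71 / 68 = 1.04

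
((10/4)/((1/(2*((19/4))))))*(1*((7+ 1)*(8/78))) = 19.49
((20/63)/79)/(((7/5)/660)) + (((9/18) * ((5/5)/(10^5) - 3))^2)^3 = 9873707683870973228995677529096611613/743232000000000000000000000000000000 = 13.28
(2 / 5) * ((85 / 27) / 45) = 34 / 1215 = 0.03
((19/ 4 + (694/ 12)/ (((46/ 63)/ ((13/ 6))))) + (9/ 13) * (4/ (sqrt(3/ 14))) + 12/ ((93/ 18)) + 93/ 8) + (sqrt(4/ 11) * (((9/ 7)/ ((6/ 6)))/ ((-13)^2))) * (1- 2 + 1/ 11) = -180 * sqrt(11)/ 143143 + 12 * sqrt(42)/ 13 + 542769/ 2852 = 196.29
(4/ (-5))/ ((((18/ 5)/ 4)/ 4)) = -32/ 9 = -3.56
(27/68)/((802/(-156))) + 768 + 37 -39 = 10442591/13634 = 765.92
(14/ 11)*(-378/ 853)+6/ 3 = 13474/ 9383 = 1.44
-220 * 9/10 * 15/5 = -594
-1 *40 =-40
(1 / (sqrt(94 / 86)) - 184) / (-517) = 184 / 517 - sqrt(2021) / 24299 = 0.35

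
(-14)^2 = 196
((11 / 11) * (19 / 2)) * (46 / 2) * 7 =3059 / 2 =1529.50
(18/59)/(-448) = -9/13216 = -0.00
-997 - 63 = -1060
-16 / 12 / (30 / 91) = -182 / 45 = -4.04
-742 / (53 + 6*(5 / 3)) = -106 / 9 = -11.78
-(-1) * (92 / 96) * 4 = 23 / 6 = 3.83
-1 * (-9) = 9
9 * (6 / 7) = 54 / 7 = 7.71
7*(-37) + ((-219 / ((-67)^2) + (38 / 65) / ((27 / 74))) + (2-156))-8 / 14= -22721703464 / 55147365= -412.02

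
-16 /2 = -8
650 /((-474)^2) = 325 /112338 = 0.00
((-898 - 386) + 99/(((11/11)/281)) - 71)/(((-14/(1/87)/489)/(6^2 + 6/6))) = -79802192/203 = -393114.25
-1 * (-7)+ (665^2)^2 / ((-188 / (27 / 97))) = -289548121.26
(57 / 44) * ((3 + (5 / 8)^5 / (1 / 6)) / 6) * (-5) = -5560065 / 1441792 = -3.86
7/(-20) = -7/20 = -0.35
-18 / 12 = -3 / 2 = -1.50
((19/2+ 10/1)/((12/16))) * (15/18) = 65/3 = 21.67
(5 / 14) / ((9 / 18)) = 5 / 7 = 0.71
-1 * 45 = -45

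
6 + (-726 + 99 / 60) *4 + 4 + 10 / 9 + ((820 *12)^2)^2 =421883856691070117 / 45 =9375196815357113.71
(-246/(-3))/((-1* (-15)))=5.47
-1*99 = -99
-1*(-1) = 1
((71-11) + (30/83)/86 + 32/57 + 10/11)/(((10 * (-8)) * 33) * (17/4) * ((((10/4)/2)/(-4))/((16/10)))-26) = 4402105696/155061311559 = 0.03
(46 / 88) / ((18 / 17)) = 391 / 792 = 0.49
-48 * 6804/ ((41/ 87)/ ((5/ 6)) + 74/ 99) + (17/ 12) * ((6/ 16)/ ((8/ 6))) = -18752882601/ 75392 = -248738.36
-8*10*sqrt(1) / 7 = -80 / 7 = -11.43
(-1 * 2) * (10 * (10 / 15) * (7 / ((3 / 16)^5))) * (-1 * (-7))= -2055208960 / 729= -2819216.68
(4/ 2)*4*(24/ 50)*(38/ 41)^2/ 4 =34656/ 42025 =0.82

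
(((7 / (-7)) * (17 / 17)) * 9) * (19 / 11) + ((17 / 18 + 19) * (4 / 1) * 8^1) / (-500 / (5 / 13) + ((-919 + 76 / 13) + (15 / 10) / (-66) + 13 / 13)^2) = -418300112908619 / 26909524226475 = -15.54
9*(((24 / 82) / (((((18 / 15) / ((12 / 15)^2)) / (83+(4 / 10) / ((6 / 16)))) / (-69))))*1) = -8352864 / 1025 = -8149.14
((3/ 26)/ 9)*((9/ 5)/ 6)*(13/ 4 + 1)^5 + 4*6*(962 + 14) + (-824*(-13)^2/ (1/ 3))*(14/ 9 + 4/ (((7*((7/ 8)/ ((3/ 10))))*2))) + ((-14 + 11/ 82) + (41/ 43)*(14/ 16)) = -46047826919912407/ 68999024640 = -667369.24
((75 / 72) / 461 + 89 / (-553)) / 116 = -970871 / 709733472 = -0.00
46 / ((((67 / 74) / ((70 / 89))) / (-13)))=-3097640 / 5963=-519.48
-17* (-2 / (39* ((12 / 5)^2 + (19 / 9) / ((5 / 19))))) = 2550 / 40313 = 0.06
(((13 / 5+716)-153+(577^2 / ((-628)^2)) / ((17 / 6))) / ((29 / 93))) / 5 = 362.96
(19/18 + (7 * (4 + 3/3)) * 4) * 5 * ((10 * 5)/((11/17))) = 5395375/99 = 54498.74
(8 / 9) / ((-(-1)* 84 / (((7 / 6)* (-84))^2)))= 2744 / 27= 101.63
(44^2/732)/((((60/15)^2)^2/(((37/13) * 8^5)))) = 2292224/2379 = 963.52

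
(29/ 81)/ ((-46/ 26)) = -377/ 1863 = -0.20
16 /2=8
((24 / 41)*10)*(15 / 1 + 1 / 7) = 25440 / 287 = 88.64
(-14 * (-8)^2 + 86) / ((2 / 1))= -405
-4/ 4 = -1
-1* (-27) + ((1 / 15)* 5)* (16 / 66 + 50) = 4331 / 99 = 43.75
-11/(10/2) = -11/5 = -2.20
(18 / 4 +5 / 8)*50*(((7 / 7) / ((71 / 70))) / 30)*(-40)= -71750 / 213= -336.85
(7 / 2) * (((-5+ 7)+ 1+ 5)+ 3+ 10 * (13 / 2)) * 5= 1330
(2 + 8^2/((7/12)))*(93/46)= 1581/7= 225.86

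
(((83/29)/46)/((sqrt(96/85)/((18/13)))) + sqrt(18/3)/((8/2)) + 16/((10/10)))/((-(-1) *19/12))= 747 *sqrt(510)/329498 + 3 *sqrt(6)/19 + 192/19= 10.54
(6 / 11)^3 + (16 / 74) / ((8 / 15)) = 27957 / 49247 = 0.57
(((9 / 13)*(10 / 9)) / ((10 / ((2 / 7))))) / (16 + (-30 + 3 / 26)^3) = -2704 / 3281713519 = -0.00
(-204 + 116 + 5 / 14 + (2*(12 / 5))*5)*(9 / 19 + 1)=-1782 / 19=-93.79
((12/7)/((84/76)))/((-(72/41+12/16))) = -12464/20139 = -0.62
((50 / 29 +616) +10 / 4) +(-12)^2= 44325 / 58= 764.22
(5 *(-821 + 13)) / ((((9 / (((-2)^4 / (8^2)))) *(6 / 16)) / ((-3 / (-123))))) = -8080 / 1107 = -7.30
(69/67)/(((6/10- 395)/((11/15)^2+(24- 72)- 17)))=83398/495465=0.17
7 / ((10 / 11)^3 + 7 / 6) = 55902 / 15317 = 3.65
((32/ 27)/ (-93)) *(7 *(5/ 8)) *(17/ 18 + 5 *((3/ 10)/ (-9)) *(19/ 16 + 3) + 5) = -52885/ 180792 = -0.29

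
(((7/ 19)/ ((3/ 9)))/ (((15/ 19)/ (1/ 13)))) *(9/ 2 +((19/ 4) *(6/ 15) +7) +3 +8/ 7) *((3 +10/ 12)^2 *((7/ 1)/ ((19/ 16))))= 9094568/ 55575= 163.64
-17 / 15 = -1.13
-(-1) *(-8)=-8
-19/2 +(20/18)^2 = -1339/162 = -8.27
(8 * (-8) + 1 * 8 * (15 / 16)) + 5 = -103 / 2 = -51.50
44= 44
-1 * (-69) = 69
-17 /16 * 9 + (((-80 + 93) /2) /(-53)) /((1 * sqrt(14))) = -153 /16 - 13 * sqrt(14) /1484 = -9.60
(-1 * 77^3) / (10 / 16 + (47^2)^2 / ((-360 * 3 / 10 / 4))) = 14087304 / 5576759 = 2.53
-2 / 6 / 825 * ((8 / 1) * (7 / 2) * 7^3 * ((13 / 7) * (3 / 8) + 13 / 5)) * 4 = -633178 / 12375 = -51.17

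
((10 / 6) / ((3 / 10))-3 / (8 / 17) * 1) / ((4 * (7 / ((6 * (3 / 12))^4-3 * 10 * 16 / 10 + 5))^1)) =35813 / 32256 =1.11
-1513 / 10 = -151.30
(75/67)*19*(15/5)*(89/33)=126825/737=172.08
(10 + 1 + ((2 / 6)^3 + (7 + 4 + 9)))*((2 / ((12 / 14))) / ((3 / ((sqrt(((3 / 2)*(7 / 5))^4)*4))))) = 287434 / 675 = 425.83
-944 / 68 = -236 / 17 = -13.88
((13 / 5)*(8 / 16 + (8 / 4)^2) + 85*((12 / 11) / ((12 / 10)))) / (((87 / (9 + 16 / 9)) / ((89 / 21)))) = 46.71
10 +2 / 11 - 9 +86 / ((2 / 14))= 6635 / 11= 603.18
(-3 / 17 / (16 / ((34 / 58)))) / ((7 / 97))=-291 / 3248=-0.09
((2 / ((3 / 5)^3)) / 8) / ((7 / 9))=125 / 84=1.49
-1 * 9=-9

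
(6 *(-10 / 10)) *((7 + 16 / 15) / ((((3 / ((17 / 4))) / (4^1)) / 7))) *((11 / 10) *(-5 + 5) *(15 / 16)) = 0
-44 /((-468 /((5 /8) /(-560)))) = -0.00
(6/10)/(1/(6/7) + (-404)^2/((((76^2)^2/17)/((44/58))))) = 0.49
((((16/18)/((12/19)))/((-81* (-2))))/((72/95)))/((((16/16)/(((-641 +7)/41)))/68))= -9727145/807003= -12.05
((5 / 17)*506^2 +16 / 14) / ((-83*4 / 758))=-1698184542 / 9877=-171933.23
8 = 8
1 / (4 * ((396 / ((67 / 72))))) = 67 / 114048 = 0.00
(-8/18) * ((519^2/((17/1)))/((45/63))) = -838012/85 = -9858.96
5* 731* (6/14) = 10965/7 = 1566.43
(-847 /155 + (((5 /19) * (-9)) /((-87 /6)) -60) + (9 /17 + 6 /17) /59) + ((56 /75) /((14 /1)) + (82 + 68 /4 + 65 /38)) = 91171727389 /2569836450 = 35.48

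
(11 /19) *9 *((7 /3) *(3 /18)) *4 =154 /19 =8.11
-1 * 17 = -17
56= 56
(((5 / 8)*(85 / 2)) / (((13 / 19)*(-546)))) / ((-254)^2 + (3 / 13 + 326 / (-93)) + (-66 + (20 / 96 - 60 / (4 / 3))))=-250325 / 226733963092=-0.00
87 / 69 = 29 / 23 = 1.26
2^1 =2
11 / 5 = 2.20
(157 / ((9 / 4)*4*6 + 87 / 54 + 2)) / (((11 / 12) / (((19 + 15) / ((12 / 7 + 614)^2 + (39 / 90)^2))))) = 2991038400 / 11218112346551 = 0.00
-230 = -230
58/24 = 29/12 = 2.42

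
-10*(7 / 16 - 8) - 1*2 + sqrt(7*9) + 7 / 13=3*sqrt(7) + 7713 / 104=82.10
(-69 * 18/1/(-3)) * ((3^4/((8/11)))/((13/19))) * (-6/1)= -10512909/26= -404342.65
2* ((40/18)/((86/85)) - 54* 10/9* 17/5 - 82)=-219664/387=-567.61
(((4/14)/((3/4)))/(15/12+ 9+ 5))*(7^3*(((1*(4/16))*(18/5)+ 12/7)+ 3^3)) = 77392/305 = 253.74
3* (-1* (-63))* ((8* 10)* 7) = 105840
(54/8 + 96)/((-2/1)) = -411/8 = -51.38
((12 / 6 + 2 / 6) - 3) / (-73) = 2 / 219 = 0.01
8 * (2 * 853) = 13648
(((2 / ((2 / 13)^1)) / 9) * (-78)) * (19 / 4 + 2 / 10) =-5577 / 10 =-557.70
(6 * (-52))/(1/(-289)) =90168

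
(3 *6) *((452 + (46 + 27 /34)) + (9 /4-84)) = 255231 /34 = 7506.79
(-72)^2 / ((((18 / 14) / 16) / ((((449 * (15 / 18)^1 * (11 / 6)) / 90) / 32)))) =15365.78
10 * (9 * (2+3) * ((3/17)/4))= 675/34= 19.85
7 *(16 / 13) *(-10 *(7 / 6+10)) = -37520 / 39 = -962.05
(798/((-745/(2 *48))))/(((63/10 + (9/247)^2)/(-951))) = 987724972416/63645797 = 15519.09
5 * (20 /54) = 50 /27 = 1.85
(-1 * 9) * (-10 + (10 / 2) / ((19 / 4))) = 1530 / 19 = 80.53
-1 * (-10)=10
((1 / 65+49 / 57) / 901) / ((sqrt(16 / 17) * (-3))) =-1621 * sqrt(17) / 20029230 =-0.00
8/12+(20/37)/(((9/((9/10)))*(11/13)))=892/1221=0.73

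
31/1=31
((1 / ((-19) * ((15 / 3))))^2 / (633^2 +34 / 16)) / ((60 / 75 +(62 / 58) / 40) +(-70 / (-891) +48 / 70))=11575872 / 66601089006410495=0.00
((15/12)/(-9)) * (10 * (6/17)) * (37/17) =-925/867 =-1.07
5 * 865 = 4325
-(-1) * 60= 60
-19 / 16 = -1.19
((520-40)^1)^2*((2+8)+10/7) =18432000/7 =2633142.86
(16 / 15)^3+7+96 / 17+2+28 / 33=10545577 / 631125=16.71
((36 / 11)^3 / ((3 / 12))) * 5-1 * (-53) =1003663 / 1331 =754.07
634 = 634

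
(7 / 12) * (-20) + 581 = 1708 / 3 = 569.33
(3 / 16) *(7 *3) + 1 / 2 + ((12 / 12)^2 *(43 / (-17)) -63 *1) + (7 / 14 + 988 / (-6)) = -183811 / 816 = -225.26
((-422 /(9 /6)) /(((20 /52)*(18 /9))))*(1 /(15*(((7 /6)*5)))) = -10972 /2625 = -4.18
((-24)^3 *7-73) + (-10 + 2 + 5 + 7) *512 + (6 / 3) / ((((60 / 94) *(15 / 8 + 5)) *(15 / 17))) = -94792.48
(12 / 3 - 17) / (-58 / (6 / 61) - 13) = 39 / 1808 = 0.02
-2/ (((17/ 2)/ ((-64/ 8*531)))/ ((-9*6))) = -917568/ 17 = -53974.59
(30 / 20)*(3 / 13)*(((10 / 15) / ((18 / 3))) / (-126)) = -1 / 3276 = -0.00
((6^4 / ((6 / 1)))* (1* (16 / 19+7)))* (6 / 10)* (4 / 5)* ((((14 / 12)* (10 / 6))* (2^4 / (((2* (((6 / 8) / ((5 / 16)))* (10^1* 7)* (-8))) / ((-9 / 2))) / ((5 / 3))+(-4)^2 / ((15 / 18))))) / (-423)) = -8344 / 52687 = -0.16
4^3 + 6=70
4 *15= 60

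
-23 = -23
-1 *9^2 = -81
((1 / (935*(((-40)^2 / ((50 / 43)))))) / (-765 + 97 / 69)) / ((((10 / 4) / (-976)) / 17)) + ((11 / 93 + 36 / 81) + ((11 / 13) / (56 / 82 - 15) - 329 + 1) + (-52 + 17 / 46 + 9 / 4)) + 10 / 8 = -11459955518862883457 / 30508886386321200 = -375.63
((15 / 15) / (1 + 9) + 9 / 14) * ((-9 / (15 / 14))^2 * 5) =6552 / 25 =262.08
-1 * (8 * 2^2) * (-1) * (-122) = -3904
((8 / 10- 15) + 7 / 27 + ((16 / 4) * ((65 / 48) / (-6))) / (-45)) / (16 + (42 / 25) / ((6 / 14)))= -225515 / 322704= -0.70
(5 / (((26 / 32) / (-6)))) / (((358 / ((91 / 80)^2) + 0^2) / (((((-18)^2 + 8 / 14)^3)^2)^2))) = -46115248031435242347056723633821622206464 / 252815347855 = -182406837332851460269414400000.00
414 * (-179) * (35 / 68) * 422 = -273636405 / 17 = -16096259.12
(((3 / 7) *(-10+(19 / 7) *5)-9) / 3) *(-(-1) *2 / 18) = -0.28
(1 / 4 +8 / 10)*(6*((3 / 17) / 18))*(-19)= -399 / 340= -1.17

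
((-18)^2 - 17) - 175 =132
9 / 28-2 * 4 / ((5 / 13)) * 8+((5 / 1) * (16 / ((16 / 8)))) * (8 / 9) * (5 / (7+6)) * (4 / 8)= -2608367 / 16380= -159.24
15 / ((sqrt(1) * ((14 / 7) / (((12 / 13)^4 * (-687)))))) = -106842240 / 28561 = -3740.84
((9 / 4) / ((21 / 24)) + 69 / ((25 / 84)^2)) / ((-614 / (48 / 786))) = -13677192 / 175949375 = -0.08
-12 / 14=-6 / 7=-0.86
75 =75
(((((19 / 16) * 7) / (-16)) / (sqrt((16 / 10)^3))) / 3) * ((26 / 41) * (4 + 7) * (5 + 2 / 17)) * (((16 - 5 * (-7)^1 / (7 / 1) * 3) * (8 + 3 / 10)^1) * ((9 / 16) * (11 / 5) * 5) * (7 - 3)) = -140494931577 * sqrt(10) / 22839296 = -19452.61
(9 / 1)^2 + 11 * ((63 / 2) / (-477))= 8509 / 106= 80.27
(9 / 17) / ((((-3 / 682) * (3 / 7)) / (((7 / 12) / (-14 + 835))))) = -16709 / 83742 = -0.20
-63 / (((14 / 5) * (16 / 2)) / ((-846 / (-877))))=-19035 / 7016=-2.71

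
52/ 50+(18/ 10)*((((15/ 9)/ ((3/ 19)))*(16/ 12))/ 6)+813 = 184109/ 225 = 818.26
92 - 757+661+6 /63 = -82 /21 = -3.90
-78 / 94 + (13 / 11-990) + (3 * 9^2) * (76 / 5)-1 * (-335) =7855691 / 2585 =3038.95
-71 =-71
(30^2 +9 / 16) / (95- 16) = 14409 / 1264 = 11.40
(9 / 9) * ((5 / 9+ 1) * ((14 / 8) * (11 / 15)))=539 / 270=2.00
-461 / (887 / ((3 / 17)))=-1383 / 15079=-0.09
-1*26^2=-676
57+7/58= 3313/58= 57.12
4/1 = 4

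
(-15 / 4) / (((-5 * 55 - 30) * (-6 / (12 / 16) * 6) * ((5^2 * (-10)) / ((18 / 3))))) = 3 / 488000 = 0.00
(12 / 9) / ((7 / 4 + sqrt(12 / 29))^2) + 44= 202371940 / 4531323 - 207872 * sqrt(87) / 4531323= 44.23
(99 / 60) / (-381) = -11 / 2540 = -0.00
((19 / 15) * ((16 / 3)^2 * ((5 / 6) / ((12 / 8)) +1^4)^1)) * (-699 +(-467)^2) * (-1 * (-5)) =14803389440 / 243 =60919298.11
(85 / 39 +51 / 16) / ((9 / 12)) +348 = 166213 / 468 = 355.16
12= 12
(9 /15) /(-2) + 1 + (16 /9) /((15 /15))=223 /90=2.48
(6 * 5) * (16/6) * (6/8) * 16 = 960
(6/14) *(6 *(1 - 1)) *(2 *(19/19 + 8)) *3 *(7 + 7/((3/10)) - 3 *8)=0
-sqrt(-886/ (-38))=-sqrt(8417)/ 19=-4.83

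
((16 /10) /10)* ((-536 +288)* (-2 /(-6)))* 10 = -1984 /15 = -132.27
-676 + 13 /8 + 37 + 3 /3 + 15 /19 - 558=-181425 /152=-1193.59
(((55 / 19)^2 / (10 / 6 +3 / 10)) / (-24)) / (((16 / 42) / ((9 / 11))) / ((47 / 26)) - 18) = 0.01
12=12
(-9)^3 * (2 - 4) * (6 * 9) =78732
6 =6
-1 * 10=-10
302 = 302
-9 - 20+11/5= -134/5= -26.80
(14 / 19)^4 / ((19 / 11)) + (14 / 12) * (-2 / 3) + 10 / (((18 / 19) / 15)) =3514911566 / 22284891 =157.73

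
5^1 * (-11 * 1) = -55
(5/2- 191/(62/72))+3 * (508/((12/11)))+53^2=247175/62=3986.69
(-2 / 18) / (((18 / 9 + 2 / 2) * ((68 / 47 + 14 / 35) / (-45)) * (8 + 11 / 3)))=235 / 3038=0.08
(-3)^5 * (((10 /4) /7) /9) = -135 /14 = -9.64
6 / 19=0.32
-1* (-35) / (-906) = -0.04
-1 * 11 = -11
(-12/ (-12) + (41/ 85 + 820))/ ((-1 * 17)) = -69826/ 1445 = -48.32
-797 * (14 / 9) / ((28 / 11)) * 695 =-338503.61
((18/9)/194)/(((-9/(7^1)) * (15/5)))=-7/2619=-0.00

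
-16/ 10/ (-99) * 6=16/ 165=0.10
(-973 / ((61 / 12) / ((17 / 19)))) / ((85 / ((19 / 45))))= -3892 / 4575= -0.85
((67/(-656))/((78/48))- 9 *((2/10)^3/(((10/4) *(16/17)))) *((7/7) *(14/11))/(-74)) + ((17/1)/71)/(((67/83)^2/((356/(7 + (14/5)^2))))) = 1122548548069550907/128254758226595000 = 8.75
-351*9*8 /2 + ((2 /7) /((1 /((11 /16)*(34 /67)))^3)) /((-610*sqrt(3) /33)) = -12636 - 71931233*sqrt(3) /328770050560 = -12636.00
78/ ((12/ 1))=13/ 2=6.50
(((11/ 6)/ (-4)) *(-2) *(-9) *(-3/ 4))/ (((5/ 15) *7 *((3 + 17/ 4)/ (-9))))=-2673/ 812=-3.29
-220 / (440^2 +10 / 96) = -2112 / 1858561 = -0.00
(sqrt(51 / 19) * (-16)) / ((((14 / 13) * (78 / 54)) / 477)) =-34344 * sqrt(969) / 133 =-8038.24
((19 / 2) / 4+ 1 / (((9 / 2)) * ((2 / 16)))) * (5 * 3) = 1495 / 24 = 62.29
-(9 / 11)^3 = -729 / 1331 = -0.55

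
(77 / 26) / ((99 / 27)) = 21 / 26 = 0.81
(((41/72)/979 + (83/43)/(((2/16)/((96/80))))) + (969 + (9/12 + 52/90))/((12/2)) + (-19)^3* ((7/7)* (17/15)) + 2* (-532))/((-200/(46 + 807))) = 41967729341243/1136619000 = 36923.30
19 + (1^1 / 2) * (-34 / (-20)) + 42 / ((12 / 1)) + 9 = 32.35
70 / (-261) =-70 / 261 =-0.27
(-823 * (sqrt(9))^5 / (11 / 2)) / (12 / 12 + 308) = -133326 / 1133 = -117.68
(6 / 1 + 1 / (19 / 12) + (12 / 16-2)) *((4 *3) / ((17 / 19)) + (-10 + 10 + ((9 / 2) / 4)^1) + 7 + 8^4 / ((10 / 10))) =229033865 / 10336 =22158.85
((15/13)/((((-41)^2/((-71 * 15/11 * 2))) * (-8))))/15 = 1065/961532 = 0.00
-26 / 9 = -2.89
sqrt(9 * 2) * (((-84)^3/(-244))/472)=55566 * sqrt(2)/3599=21.83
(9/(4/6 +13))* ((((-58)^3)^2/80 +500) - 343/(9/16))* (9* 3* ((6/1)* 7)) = 72849184963632/205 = 355361877871.38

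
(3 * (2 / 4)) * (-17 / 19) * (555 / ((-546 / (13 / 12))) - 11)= 1819 / 112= 16.24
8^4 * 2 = 8192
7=7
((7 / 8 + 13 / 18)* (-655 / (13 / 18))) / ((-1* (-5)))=-15065 / 52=-289.71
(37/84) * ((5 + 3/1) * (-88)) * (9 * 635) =-12405360/7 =-1772194.29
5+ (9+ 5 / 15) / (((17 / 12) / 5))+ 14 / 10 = 3344 / 85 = 39.34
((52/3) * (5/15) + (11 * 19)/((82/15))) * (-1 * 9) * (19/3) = -2508.54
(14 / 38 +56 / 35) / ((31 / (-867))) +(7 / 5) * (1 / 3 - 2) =-507002 / 8835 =-57.39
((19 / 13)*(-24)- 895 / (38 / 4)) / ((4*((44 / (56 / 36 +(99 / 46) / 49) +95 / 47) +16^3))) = -24349818703 / 3107986563838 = -0.01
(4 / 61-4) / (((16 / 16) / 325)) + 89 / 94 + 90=-6810511 / 5734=-1187.74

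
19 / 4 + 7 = 47 / 4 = 11.75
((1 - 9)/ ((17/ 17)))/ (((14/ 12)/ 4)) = -192/ 7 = -27.43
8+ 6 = 14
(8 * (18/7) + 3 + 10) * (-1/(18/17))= -3995/126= -31.71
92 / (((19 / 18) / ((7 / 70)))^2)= 7452 / 9025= 0.83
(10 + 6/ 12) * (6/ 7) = 9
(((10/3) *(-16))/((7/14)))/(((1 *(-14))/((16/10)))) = 256/21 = 12.19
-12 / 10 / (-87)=2 / 145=0.01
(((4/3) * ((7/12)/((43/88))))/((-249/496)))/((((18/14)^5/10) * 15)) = -10270287104/17070416361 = -0.60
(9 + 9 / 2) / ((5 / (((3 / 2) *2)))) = 81 / 10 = 8.10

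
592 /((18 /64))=18944 /9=2104.89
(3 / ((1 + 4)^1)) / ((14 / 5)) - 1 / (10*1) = 4 / 35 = 0.11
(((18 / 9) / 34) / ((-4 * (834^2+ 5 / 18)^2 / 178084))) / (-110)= 7212402 / 146561928361358015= 0.00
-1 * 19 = -19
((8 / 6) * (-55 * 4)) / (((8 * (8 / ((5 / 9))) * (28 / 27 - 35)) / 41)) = 11275 / 3668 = 3.07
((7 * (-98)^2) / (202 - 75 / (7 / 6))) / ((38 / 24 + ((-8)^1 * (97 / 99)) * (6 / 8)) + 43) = 5176556 / 410423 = 12.61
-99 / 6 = -33 / 2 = -16.50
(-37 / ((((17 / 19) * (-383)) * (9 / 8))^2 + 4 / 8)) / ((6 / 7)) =-2991968 / 10301563059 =-0.00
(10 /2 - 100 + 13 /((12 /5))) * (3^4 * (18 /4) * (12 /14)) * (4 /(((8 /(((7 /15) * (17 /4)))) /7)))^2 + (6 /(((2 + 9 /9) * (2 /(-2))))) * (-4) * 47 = -345163085 /256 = -1348293.30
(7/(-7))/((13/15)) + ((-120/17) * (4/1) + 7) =-4948/221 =-22.39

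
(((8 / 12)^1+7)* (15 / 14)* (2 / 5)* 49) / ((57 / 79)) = 223.14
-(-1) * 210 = 210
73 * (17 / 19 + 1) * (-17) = -2351.37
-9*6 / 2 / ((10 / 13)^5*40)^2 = -3722179279923 / 16000000000000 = -0.23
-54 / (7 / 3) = -162 / 7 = -23.14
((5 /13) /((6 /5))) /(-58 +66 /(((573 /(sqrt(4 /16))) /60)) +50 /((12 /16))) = 4775 /180596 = 0.03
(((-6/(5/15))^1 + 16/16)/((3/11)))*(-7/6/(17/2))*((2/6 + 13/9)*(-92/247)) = -5.67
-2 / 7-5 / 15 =-13 / 21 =-0.62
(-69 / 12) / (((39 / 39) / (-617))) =14191 / 4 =3547.75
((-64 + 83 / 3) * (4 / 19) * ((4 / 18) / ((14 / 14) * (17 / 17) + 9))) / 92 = -109 / 58995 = -0.00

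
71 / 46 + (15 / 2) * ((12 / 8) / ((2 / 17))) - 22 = 13831 / 184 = 75.17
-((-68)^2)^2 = -21381376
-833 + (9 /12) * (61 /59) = -832.22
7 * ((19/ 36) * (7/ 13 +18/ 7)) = 5377/ 468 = 11.49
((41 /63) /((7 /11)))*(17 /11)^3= 201433 /53361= 3.77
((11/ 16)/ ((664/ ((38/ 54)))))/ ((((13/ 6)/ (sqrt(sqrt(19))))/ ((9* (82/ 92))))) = 8569* 19^(1/ 4)/ 3176576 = 0.01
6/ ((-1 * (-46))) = 3/ 23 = 0.13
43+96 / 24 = 47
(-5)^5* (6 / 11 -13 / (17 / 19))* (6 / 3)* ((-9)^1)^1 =-147093750 / 187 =-786597.59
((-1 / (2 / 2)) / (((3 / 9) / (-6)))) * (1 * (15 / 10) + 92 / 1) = 1683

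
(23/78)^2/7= 529/42588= 0.01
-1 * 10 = -10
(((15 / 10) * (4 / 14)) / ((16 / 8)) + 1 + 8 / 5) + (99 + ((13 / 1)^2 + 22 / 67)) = 1271659 / 4690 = 271.14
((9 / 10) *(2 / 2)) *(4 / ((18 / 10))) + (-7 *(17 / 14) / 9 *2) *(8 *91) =-12358 / 9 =-1373.11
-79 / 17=-4.65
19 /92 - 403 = -37057 /92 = -402.79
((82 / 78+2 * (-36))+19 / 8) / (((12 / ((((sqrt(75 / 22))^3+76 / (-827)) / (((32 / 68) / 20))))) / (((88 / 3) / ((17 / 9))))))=22357775 / 64506 - 1215625 * sqrt(66) / 416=-23393.27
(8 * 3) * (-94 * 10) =-22560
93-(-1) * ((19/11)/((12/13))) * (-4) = 2822/33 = 85.52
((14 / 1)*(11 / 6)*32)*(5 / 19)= 12320 / 57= 216.14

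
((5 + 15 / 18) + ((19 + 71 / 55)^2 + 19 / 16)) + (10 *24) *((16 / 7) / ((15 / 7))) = 97972513 / 145200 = 674.74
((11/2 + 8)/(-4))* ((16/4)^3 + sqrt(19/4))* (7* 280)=-423360 - 6615* sqrt(19)/2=-437777.06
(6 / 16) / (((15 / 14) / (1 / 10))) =7 / 200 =0.04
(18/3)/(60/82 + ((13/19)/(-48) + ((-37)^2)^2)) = 224352/70078654939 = 0.00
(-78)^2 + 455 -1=6538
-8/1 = -8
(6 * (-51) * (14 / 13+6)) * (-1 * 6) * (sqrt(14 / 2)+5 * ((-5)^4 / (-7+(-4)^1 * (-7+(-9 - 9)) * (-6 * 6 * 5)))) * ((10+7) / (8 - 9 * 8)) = 560840625 / 936364 - 179469 * sqrt(7) / 52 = -8532.40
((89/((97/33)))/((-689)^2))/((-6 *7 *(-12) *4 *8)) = 979/247553709312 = 0.00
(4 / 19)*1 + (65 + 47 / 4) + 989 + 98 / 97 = 7865709 / 7372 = 1066.97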